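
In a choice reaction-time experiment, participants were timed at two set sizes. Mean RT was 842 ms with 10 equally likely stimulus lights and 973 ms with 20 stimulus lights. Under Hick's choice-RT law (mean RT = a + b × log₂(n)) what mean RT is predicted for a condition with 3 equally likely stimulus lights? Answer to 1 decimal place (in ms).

RT is linear in log₂ n, so two points fix the line:
  b = (973 − 842) / (log₂ 20 − log₂ 10) = 131 / (4.3219 − 3.3219) = 131.000 ms/bit
  a = 842 − 131.000 × 3.3219 = 406.827 ms
Then RT(3) = 406.827 + 131.000 × log₂ 3 = 406.827 + 131.000 × 1.5850 ≈ 614.458 ms.

614.5 ms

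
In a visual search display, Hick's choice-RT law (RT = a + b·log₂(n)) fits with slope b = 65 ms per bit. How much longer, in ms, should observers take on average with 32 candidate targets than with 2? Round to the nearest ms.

Only the slope matters, since a is common to both: ΔRT = b·log₂(n₂/n₁).
log₂(32) − log₂(2) = log₂(32/2) = log₂(16) = 4.
ΔRT = 65 × 4.0000 = 260.000 ms.

260 ms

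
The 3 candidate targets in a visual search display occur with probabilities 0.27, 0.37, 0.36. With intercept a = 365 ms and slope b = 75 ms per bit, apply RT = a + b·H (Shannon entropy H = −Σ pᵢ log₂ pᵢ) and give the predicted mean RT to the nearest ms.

H = 0.27·log₂(1/0.27) + 0.37·log₂(1/0.37) + 0.36·log₂(1/0.36) = 1.5714 bits.
RT = 365 + 75 × 1.5714 = 482.85 ms.

483 ms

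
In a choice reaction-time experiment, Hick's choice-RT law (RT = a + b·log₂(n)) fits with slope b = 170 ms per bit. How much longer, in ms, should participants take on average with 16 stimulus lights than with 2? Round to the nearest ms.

The intercept a cancels: ΔRT = b·(log₂ n₂ − log₂ n₁) = b·log₂(n₂/n₁).
log₂(16) − log₂(2) = log₂(16/2) = log₂(8) = 3.
ΔRT = 170 × 3.0000 = 510.000 ms.

510 ms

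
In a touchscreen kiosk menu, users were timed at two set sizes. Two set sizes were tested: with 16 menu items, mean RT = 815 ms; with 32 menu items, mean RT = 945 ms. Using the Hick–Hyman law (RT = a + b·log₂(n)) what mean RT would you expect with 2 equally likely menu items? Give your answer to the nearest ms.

RT is linear in log₂ n, so two points fix the line:
  b = (945 − 815) / (log₂ 32 − log₂ 16) = 130 / (5 − 4) = 130 ms/bit
  a = 815 − 130 × 4 = 295 ms
Then RT(2) = 295 + 130 × log₂ 2 = 295 + 130 × 1 ≈ 425.000 ms.

425 ms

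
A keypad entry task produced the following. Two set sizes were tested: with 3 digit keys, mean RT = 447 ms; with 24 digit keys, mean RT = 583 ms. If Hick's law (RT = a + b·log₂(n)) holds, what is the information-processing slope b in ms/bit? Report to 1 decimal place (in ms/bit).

Slope: b = (583 − 447) / (log₂ 24 − log₂ 3) = 136/3.0000 = 45.333 ms/bit.

45.3 ms/bit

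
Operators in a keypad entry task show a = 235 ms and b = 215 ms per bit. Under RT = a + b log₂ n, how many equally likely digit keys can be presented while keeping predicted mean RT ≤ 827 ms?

215·log₂ n ≤ 827 − 235 = 592, giving log₂ n ≤ 2.7535 and n ≤ 6.743. The largest whole number is 6.

6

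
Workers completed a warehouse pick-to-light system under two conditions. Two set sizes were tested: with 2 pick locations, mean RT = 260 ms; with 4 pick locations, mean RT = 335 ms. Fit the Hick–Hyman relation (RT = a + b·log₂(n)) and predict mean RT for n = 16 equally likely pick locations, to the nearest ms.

Fit slope and intercept:
  b = (335 − 260) / (log₂ 4 − log₂ 2) = 75 / (2 − 1) = 75 ms/bit
  a = 260 − 75 × 1 = 185 ms
Then RT(16) = 185 + 75 × log₂ 16 = 185 + 75 × 4 ≈ 485.000 ms.

485 ms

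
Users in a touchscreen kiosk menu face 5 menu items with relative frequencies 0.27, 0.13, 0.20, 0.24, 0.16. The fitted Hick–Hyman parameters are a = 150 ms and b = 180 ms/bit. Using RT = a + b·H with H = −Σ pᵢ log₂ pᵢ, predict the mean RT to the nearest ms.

H = 0.27·log₂(1/0.27) + 0.13·log₂(1/0.13) + 0.20·log₂(1/0.20) + 0.24·log₂(1/0.24) + 0.16·log₂(1/0.16) = 2.2742 bits.
RT = 150 + 180 × 2.2742 = 559.36 ms.

559 ms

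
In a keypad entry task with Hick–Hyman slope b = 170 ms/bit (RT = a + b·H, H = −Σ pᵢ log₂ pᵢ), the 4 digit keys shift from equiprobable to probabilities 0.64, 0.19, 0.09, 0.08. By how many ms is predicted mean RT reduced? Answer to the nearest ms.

90 ms

Equiprobable entropy H₀ = log₂ 4 = 2.0000 bits.
Skewed entropy H = −Σ pᵢ log₂ pᵢ = 1.4715 bits.
ΔRT = b·(H₀ − H) = 170 × 0.5285 = 89.85 ms.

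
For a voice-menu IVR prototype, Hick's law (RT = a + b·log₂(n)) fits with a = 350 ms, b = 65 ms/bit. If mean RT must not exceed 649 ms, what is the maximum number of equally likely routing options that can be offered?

65·log₂ n ≤ 649 − 350 = 299, giving log₂ n ≤ 4.6000 and n ≤ 24.251. The largest whole number is 24.

24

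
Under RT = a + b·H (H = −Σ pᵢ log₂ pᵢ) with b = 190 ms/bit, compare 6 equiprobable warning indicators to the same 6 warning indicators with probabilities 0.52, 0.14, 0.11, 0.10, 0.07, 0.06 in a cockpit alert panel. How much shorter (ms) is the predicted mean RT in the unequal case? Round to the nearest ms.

96 ms

Equiprobable entropy H₀ = log₂ 6 = 2.5850 bits.
Skewed entropy H = −Σ pᵢ log₂ pᵢ = 2.0823 bits.
ΔRT = b·(H₀ − H) = 190 × 0.5027 = 95.51 ms.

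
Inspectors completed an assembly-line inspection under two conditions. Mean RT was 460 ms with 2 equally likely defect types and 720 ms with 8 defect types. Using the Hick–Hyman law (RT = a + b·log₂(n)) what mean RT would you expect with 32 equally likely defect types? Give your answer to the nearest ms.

980 ms

RT is linear in log₂ n, so two points fix the line:
  b = (720 − 460) / (log₂ 8 − log₂ 2) = 260 / (3 − 1) = 130 ms/bit
  a = 460 − 130 × 1 = 330 ms
Then RT(32) = 330 + 130 × log₂ 32 = 330 + 130 × 5 ≈ 980.000 ms.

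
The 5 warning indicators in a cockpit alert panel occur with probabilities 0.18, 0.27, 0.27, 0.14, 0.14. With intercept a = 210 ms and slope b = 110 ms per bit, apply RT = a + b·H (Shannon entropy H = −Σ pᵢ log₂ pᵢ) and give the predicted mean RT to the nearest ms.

459 ms

Entropy contributions −pᵢ log₂ pᵢ: 0.4453, 0.5100, 0.5100, 0.3971, 0.3971; sum H = 2.2596 bits.
RT = a + bH = 210 + 110·2.2596 = 458.55 ms.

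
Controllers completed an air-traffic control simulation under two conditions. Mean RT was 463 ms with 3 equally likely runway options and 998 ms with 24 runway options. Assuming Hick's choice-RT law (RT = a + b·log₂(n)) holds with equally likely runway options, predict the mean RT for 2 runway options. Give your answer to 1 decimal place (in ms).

Solve the two-equation system in a and b:
  b = (998 − 463) / (log₂ 24 − log₂ 3) = 535 / (4.5850 − 1.5850) = 178.333 ms/bit
  a = 463 − 178.333 × 1.5850 = 180.348 ms
Then RT(2) = 180.348 + 178.333 × log₂ 2 = 180.348 + 178.333 × 1 ≈ 358.682 ms.

358.7 ms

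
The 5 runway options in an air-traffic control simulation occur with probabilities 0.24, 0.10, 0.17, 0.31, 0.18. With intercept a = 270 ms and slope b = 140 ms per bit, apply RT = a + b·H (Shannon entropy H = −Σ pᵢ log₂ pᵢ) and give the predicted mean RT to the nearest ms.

Entropy contributions −pᵢ log₂ pᵢ: 0.4941, 0.3322, 0.4346, 0.5238, 0.4453; sum H = 2.2300 bits.
RT = a + bH = 270 + 140·2.2300 = 582.20 ms.

582 ms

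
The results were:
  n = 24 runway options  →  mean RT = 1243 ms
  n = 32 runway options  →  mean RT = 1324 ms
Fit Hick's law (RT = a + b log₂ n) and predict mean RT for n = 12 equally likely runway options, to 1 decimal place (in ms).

1047.8 ms

RT is linear in log₂ n, so two points fix the line:
  b = (1324 − 1243) / (log₂ 32 − log₂ 24) = 81 / (5 − 4.5850) = 195.163 ms/bit
  a = 1243 − 195.163 × 4.5850 = 348.185 ms
Then RT(12) = 348.185 + 195.163 × log₂ 12 = 348.185 + 195.163 × 3.5850 ≈ 1047.837 ms.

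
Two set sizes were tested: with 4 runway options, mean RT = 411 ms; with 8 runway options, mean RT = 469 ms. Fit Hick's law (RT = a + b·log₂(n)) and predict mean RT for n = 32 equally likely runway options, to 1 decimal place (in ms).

585.0 ms

Solve the two-equation system in a and b:
  b = (469 − 411) / (log₂ 8 − log₂ 4) = 58 / (3 − 2) = 58.000 ms/bit
  a = 411 − 58.000 × 2 = 295.000 ms
Then RT(32) = 295.000 + 58.000 × log₂ 32 = 295.000 + 58.000 × 5 ≈ 585.000 ms.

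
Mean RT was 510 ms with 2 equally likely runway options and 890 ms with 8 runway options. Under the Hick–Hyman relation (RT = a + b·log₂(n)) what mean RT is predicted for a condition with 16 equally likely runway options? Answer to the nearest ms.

Solve the two-equation system in a and b:
  b = (890 − 510) / (log₂ 8 − log₂ 2) = 380 / (3 − 1) = 190 ms/bit
  a = 510 − 190 × 1 = 320 ms
Then RT(16) = 320 + 190 × log₂ 16 = 320 + 190 × 4 ≈ 1080.000 ms.

1080 ms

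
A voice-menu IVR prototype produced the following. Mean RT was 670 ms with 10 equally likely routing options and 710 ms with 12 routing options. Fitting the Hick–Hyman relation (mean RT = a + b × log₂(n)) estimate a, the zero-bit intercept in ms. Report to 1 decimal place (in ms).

b = (RT₂ − RT₁)/(log₂ n₂ − log₂ n₁) = (710 − 670)/(3.5850 − 3.3219) = 152.071 ms/bit.
a = RT₁ − b·log₂ n₁ = 670 − 152.071 × 3.3219 = 164.830 ms.

164.8 ms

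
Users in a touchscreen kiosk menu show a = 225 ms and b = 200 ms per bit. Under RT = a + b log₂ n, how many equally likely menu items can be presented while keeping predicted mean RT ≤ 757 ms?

6

Set 225 + 200·log₂ n ≤ 757 → log₂ n ≤ (757 − 225)/200 = 2.6600.
So n ≤ 2^2.6600 = 6.320; the largest integer n is 6.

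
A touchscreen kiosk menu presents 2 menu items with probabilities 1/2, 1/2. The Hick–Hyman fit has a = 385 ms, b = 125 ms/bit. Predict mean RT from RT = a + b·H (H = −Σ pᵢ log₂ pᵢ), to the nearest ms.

H = −Σ pᵢ log₂ pᵢ = 0.5·1 + 0.5·1 = 1.000 bits.
RT = 385 + 125 × 1.000 = 510.00 ms.

510 ms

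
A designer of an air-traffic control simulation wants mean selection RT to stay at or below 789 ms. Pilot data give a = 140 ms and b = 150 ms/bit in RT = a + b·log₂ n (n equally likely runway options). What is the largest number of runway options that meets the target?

20

Information budget: (789 − 140)/150 = 4.3267 bits, so n ≤ 2^4.3267 = 20.066 → at most 20.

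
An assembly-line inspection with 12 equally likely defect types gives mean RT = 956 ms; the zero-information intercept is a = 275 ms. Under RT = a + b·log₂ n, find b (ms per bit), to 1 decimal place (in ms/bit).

b = (956 − 275) / log₂(12) = 681 / 3.5850 = 189.960 ms/bit.

190.0 ms/bit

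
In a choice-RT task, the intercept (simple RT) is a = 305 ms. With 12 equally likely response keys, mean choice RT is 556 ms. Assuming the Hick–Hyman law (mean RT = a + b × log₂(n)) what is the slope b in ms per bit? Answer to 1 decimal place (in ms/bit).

70.0 ms/bit

12 alternatives carry log₂ 12 = 3.5850 bits; the choice cost is 556 − 305 = 251 ms, so b = 251/3.5850 = 70.015 ms/bit.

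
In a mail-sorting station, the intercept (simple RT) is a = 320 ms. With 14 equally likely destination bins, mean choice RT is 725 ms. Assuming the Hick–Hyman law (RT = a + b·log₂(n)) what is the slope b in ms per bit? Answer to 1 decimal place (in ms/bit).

log₂(14) = 3.8074 bits.
b = (RT − a)/log₂ n = (725 − 320) / 3.8074 = 106.373 ms/bit.

106.4 ms/bit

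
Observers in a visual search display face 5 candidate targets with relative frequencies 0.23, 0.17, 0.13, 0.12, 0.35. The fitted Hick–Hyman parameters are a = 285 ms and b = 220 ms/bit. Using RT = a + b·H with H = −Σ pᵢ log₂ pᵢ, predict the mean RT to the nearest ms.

H = 0.23·log₂(1/0.23) + 0.17·log₂(1/0.17) + 0.13·log₂(1/0.13) + 0.12·log₂(1/0.12) + 0.35·log₂(1/0.35) = 2.2021 bits.
RT = 285 + 220 × 2.2021 = 769.45 ms.

769 ms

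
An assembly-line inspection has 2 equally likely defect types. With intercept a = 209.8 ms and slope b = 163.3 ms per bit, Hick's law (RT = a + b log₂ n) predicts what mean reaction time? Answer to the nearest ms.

373 ms

log₂(2) = 1 bits, so RT = 209.8 + 163.3 × 1 ≈ 373.100 ms.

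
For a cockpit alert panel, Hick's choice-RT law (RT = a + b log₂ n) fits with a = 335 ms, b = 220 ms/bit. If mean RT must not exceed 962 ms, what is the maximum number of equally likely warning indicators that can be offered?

Set 335 + 220·log₂ n ≤ 962 → log₂ n ≤ (962 − 335)/220 = 2.8500.
So n ≤ 2^2.8500 = 7.210; the largest integer n is 7.

7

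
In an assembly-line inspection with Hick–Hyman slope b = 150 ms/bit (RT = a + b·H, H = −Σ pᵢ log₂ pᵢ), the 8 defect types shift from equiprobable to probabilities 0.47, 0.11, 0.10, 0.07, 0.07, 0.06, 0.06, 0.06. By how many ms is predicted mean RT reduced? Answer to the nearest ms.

81 ms

Equiprobable entropy H₀ = log₂ 8 = 3.0000 bits.
Skewed entropy H = −Σ pᵢ log₂ pᵢ = 2.4621 bits.
ΔRT = b·(H₀ − H) = 150 × 0.5379 = 80.68 ms.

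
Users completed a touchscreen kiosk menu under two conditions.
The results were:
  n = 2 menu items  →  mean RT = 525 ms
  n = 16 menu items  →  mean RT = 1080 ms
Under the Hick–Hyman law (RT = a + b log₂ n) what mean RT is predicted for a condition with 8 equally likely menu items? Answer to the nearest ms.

895 ms

Solve the two-equation system in a and b:
  b = (1080 − 525) / (log₂ 16 − log₂ 2) = 555 / (4 − 1) = 185 ms/bit
  a = 525 − 185 × 1 = 340 ms
Then RT(8) = 340 + 185 × log₂ 8 = 340 + 185 × 3 ≈ 895.000 ms.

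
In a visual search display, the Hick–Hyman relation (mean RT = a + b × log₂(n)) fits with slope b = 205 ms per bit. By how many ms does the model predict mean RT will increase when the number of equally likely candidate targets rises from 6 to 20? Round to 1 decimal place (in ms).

356.1 ms

The intercept a cancels: ΔRT = b·(log₂ n₂ − log₂ n₁) = b·log₂(n₂/n₁).
log₂(20) − log₂(6) = 4.3219 − 2.5850 = 1.7370.
ΔRT = 205 × 1.7370 = 356.078 ms.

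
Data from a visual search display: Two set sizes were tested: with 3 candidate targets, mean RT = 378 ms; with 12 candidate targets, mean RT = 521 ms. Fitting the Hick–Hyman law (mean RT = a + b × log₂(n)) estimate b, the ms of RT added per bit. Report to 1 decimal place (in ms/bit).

The slope on a log₂ axis is (521 − 378) / (3.5850 − 1.5850) = 71.500 ms/bit.

71.5 ms/bit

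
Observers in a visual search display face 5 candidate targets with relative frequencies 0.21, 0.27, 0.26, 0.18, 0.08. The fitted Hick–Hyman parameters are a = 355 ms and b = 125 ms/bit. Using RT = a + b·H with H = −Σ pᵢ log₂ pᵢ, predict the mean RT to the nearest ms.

633 ms

Entropy contributions −pᵢ log₂ pᵢ: 0.4728, 0.5100, 0.5053, 0.4453, 0.2915; sum H = 2.2249 bits.
RT = a + bH = 355 + 125·2.2249 = 633.12 ms.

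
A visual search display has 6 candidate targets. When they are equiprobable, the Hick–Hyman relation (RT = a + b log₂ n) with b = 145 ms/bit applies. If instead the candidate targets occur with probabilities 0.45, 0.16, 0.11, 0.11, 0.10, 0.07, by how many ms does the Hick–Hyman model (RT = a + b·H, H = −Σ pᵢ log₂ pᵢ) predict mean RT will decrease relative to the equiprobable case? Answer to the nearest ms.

50 ms

Equiprobable entropy H₀ = log₂ 6 = 2.5850 bits.
Skewed entropy H = −Σ pᵢ log₂ pᵢ = 2.2427 bits.
ΔRT = b·(H₀ − H) = 145 × 0.3422 = 49.62 ms.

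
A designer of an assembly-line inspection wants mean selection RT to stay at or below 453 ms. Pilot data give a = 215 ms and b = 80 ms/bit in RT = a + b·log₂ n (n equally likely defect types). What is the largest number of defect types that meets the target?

Set 215 + 80·log₂ n ≤ 453 → log₂ n ≤ (453 − 215)/80 = 2.9750.
So n ≤ 2^2.9750 = 7.863; the largest integer n is 7.

7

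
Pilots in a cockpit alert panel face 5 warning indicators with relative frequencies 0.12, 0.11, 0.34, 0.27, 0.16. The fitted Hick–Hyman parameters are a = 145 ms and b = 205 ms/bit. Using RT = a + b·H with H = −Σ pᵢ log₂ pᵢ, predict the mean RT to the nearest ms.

H = 0.12·log₂(1/0.12) + 0.11·log₂(1/0.11) + 0.34·log₂(1/0.34) + 0.27·log₂(1/0.27) + 0.16·log₂(1/0.16) = 2.1796 bits.
RT = 145 + 205 × 2.1796 = 591.81 ms.

592 ms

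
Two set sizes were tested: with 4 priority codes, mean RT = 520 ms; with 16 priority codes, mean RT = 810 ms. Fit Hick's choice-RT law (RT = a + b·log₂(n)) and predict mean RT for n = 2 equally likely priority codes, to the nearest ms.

RT is linear in log₂ n, so two points fix the line:
  b = (810 − 520) / (log₂ 16 − log₂ 4) = 290 / (4 − 2) = 145 ms/bit
  a = 520 − 145 × 2 = 230 ms
Then RT(2) = 230 + 145 × log₂ 2 = 230 + 145 × 1 ≈ 375.000 ms.

375 ms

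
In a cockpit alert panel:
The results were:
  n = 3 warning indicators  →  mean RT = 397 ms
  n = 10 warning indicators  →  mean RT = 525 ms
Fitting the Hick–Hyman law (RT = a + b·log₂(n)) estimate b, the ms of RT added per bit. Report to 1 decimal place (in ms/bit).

73.7 ms/bit

Slope: b = (525 − 397) / (log₂ 10 − log₂ 3) = 128/1.7370 = 73.692 ms/bit.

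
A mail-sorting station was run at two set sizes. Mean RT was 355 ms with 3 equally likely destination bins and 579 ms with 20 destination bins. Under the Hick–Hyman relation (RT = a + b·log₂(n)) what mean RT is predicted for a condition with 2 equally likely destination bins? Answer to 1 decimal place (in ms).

Fit slope and intercept:
  b = (579 − 355) / (log₂ 20 − log₂ 3) = 224 / (4.3219 − 1.5850) = 81.842 ms/bit
  a = 355 − 81.842 × 1.5850 = 225.283 ms
Then RT(2) = 225.283 + 81.842 × log₂ 2 = 225.283 + 81.842 × 1 ≈ 307.125 ms.

307.1 ms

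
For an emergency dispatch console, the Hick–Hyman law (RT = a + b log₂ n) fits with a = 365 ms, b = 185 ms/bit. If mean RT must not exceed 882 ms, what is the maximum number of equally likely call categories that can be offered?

6

Information budget: (882 − 365)/185 = 2.7946 bits, so n ≤ 2^2.7946 = 6.938 → at most 6.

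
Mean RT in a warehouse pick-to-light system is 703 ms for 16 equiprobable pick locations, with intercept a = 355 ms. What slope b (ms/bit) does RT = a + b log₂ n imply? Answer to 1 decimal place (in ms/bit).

87.0 ms/bit

log₂(16) = 4 bits.
b = (RT − a)/log₂ n = (703 − 355) / 4 = 87.000 ms/bit.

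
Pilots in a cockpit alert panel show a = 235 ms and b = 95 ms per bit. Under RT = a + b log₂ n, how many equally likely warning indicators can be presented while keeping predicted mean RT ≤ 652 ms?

20

95·log₂ n ≤ 652 − 235 = 417, giving log₂ n ≤ 4.3895 and n ≤ 20.959. The largest whole number is 20.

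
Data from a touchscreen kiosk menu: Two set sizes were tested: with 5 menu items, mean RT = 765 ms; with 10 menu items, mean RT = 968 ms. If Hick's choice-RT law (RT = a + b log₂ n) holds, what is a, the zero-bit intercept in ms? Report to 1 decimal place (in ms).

The slope on a log₂ axis is (968 − 765) / (3.3219 − 2.3219) = 203.000 ms/bit.
Intercept: a = 765 − 203.000·log₂(5) = 293.649 ms.

293.6 ms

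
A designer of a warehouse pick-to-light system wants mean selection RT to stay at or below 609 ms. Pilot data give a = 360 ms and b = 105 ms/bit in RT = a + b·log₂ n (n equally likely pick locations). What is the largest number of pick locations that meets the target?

Set 360 + 105·log₂ n ≤ 609 → log₂ n ≤ (609 − 360)/105 = 2.3714.
So n ≤ 2^2.3714 = 5.175; the largest integer n is 5.

5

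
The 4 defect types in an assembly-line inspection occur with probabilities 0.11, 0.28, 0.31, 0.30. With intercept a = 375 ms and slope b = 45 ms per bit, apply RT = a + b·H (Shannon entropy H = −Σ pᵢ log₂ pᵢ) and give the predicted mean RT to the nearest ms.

Entropy contributions −pᵢ log₂ pᵢ: 0.3503, 0.5142, 0.5238, 0.5211; sum H = 1.9094 bits.
RT = a + bH = 375 + 45·1.9094 = 460.92 ms.

461 ms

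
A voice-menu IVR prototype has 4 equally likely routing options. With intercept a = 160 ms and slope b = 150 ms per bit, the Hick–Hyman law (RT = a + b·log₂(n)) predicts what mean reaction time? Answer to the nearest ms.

460 ms

log₂(4) = 2 bits, so RT = 160 + 150 × 2 ≈ 460.000 ms.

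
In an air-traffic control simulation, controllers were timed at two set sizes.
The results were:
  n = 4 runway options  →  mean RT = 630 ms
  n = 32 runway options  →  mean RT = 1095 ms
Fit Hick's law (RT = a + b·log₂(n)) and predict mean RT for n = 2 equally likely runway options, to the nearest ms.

Solve the two-equation system in a and b:
  b = (1095 − 630) / (log₂ 32 − log₂ 4) = 465 / (5 − 2) = 155 ms/bit
  a = 630 − 155 × 2 = 320 ms
Then RT(2) = 320 + 155 × log₂ 2 = 320 + 155 × 1 ≈ 475.000 ms.

475 ms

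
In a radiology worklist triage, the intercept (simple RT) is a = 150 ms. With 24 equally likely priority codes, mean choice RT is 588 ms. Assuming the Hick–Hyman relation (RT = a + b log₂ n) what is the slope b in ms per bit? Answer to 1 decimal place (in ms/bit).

95.5 ms/bit

log₂(24) = 4.5850 bits.
b = (RT − a)/log₂ n = (588 − 150) / 4.5850 = 95.530 ms/bit.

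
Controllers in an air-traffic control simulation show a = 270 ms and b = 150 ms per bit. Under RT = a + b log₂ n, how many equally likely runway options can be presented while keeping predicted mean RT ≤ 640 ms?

5

Information budget: (640 − 270)/150 = 2.4667 bits, so n ≤ 2^2.4667 = 5.528 → at most 5.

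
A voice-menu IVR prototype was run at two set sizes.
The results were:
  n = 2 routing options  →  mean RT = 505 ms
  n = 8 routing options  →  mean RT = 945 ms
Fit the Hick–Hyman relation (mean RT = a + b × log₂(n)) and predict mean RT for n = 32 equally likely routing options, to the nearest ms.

1385 ms

Solve the two-equation system in a and b:
  b = (945 − 505) / (log₂ 8 − log₂ 2) = 440 / (3 − 1) = 220 ms/bit
  a = 505 − 220 × 1 = 285 ms
Then RT(32) = 285 + 220 × log₂ 32 = 285 + 220 × 5 ≈ 1385.000 ms.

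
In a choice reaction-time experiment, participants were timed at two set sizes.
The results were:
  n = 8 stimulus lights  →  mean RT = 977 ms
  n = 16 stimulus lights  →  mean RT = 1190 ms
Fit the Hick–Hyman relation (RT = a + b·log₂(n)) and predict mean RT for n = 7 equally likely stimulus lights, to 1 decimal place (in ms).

936.0 ms

Solve the two-equation system in a and b:
  b = (1190 − 977) / (log₂ 16 − log₂ 8) = 213 / (4 − 3) = 213.000 ms/bit
  a = 977 − 213.000 × 3 = 338.000 ms
Then RT(7) = 338.000 + 213.000 × log₂ 7 = 338.000 + 213.000 × 2.8074 ≈ 935.967 ms.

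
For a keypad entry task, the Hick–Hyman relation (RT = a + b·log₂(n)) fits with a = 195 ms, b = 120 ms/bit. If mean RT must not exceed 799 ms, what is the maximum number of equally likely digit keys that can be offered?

120·log₂ n ≤ 799 − 195 = 604, giving log₂ n ≤ 5.0333 and n ≤ 32.748. The largest whole number is 32.

32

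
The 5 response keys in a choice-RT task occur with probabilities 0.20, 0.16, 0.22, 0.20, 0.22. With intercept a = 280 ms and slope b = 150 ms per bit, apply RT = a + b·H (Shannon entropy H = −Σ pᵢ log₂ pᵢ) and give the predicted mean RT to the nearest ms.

627 ms

Entropy contributions −pᵢ log₂ pᵢ: 0.4644, 0.4230, 0.4806, 0.4644, 0.4806; sum H = 2.3129 bits.
RT = a + bH = 280 + 150·2.3129 = 626.94 ms.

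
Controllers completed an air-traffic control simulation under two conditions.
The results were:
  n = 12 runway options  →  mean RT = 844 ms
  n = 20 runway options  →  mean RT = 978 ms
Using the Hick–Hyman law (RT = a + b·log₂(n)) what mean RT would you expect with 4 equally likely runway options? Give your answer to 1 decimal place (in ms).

555.8 ms

Fit slope and intercept:
  b = (978 − 844) / (log₂ 20 − log₂ 12) = 134 / (4.3219 − 3.5850) = 181.827 ms/bit
  a = 844 − 181.827 × 3.5850 = 192.158 ms
Then RT(4) = 192.158 + 181.827 × log₂ 4 = 192.158 + 181.827 × 2 ≈ 555.812 ms.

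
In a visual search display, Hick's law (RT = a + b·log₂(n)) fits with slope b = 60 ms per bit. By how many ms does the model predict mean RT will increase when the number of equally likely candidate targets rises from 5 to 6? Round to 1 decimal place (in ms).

Only the slope matters, since a is common to both: ΔRT = b·log₂(n₂/n₁).
log₂(6) − log₂(5) = 2.5850 − 2.3219 = 0.2630.
ΔRT = 60 × 0.2630 = 15.782 ms.

15.8 ms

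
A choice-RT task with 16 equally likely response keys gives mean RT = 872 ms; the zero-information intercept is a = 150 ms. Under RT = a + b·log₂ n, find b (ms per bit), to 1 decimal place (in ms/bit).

16 alternatives carry log₂ 16 = 4 bits; the choice cost is 872 − 150 = 722 ms, so b = 722/4 = 180.500 ms/bit.

180.5 ms/bit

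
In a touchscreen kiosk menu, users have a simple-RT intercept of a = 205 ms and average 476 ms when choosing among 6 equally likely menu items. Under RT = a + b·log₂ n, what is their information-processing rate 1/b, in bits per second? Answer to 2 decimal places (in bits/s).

9.54 bits/s

Choice component = 476 − 205 = 271 ms over log₂(6) = 2.5850 bits.
b = 271 / 2.5850 = 104.837 ms/bit, so 1/b = 9.539 bits/s.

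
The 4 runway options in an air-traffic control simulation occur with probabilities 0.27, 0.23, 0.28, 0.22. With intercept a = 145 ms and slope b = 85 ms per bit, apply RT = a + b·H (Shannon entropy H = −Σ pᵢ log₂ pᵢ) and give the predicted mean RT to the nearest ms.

Entropy contributions −pᵢ log₂ pᵢ: 0.5100, 0.4877, 0.5142, 0.4806; sum H = 1.9925 bits.
RT = a + bH = 145 + 85·1.9925 = 314.36 ms.

314 ms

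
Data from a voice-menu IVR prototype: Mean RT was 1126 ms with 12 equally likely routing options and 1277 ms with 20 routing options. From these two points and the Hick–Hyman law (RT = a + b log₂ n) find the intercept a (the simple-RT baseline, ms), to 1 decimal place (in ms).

Slope: b = (1277 − 1126) / (log₂ 20 − log₂ 12) = 151/0.7370 = 204.894 ms/bit.
Intercept: a = 1126 − 204.894·log₂(12) = 391.462 ms.

391.5 ms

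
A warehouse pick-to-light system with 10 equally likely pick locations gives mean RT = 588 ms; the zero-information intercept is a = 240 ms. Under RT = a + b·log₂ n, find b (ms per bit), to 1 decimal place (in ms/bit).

104.8 ms/bit

log₂(10) = 3.3219 bits.
b = (RT − a)/log₂ n = (588 − 240) / 3.3219 = 104.758 ms/bit.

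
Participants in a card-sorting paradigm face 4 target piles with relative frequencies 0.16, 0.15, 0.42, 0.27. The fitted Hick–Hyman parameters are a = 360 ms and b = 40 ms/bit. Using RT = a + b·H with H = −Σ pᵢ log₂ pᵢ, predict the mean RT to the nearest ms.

435 ms

Entropy contributions −pᵢ log₂ pᵢ: 0.4230, 0.4105, 0.5256, 0.5100; sum H = 1.8692 bits.
RT = a + bH = 360 + 40·1.8692 = 434.77 ms.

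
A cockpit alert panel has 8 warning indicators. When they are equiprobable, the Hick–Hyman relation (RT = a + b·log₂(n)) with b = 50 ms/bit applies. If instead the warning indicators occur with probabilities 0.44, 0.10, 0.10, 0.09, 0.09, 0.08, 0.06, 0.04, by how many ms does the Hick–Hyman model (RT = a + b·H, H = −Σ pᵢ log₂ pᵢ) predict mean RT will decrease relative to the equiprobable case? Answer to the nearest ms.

The RT saving is b·ΔH. Equiprobable H₀ = log₂(8) = 3.0000 bits; with the given probabilities H = 2.5316 bits.
b·(H₀ − H) = 50 × (3.0000 − 2.5316) = 23.42 ms.

23 ms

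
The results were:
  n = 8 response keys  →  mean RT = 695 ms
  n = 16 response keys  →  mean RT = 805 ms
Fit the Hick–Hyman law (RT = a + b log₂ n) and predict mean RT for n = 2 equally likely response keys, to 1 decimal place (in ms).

475.0 ms

RT is linear in log₂ n, so two points fix the line:
  b = (805 − 695) / (log₂ 16 − log₂ 8) = 110 / (4 − 3) = 110.000 ms/bit
  a = 695 − 110.000 × 3 = 365.000 ms
Then RT(2) = 365.000 + 110.000 × log₂ 2 = 365.000 + 110.000 × 1 ≈ 475.000 ms.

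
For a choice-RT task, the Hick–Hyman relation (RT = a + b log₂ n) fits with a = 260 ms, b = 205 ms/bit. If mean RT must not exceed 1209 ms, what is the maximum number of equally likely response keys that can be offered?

205·log₂ n ≤ 1209 − 260 = 949, giving log₂ n ≤ 4.6293 and n ≤ 24.748. The largest whole number is 24.

24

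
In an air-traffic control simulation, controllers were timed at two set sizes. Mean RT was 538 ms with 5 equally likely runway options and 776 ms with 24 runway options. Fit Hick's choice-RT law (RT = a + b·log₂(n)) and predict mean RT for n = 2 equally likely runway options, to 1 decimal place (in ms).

399.0 ms

RT is linear in log₂ n, so two points fix the line:
  b = (776 − 538) / (log₂ 24 − log₂ 5) = 238 / (4.5850 − 2.3219) = 105.169 ms/bit
  a = 538 − 105.169 × 2.3219 = 293.806 ms
Then RT(2) = 293.806 + 105.169 × log₂ 2 = 293.806 + 105.169 × 1 ≈ 398.975 ms.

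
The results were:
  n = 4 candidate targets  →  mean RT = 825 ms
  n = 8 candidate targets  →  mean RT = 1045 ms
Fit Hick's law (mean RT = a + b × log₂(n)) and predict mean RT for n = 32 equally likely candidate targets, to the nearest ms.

1485 ms

RT is linear in log₂ n, so two points fix the line:
  b = (1045 − 825) / (log₂ 8 − log₂ 4) = 220 / (3 − 2) = 220 ms/bit
  a = 825 − 220 × 2 = 385 ms
Then RT(32) = 385 + 220 × log₂ 32 = 385 + 220 × 5 ≈ 1485.000 ms.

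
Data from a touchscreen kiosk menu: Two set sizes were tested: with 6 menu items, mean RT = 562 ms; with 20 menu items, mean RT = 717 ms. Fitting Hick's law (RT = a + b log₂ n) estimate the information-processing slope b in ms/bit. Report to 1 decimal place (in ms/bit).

The slope on a log₂ axis is (717 − 562) / (4.3219 − 2.5850) = 89.236 ms/bit.

89.2 ms/bit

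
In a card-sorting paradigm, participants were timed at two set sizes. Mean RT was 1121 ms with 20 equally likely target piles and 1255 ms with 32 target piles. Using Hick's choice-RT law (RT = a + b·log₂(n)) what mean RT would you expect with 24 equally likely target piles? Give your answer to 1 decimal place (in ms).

Fit slope and intercept:
  b = (1255 − 1121) / (log₂ 32 − log₂ 20) = 134 / (5 − 4.3219) = 197.619 ms/bit
  a = 1121 − 197.619 × 4.3219 = 266.904 ms
Then RT(24) = 266.904 + 197.619 × log₂ 24 = 266.904 + 197.619 × 4.5850 ≈ 1172.981 ms.

1173.0 ms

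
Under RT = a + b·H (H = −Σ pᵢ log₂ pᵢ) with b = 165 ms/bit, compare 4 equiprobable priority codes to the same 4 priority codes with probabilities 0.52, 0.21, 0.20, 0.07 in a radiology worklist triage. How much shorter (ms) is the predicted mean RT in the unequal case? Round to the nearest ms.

50 ms

Equiprobable entropy H₀ = log₂ 4 = 2.0000 bits.
Skewed entropy H = −Σ pᵢ log₂ pᵢ = 1.6963 bits.
ΔRT = b·(H₀ − H) = 165 × 0.3037 = 50.10 ms.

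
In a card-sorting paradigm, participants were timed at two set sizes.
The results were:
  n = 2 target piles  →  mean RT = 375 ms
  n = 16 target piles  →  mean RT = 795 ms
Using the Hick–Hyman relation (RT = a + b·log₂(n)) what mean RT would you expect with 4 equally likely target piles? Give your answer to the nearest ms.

Solve the two-equation system in a and b:
  b = (795 − 375) / (log₂ 16 − log₂ 2) = 420 / (4 − 1) = 140 ms/bit
  a = 375 − 140 × 1 = 235 ms
Then RT(4) = 235 + 140 × log₂ 4 = 235 + 140 × 2 ≈ 515.000 ms.

515 ms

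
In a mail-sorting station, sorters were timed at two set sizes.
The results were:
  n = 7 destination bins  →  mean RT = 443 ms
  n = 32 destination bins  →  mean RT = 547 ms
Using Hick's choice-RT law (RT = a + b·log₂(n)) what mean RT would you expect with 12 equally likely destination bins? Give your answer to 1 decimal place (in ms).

479.9 ms

With log₂ n on the abscissa the relation is linear; from the two conditions:
  b = (547 − 443) / (log₂ 32 − log₂ 7) = 104 / (5 − 2.8074) = 47.431 ms/bit
  a = 443 − 47.431 × 2.8074 = 309.844 ms
Then RT(12) = 309.844 + 47.431 × log₂ 12 = 309.844 + 47.431 × 3.5850 ≈ 479.883 ms.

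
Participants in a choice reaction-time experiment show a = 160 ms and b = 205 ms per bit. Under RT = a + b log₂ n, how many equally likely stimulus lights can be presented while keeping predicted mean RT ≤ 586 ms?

4

Set 160 + 205·log₂ n ≤ 586 → log₂ n ≤ (586 − 160)/205 = 2.0780.
So n ≤ 2^2.0780 = 4.222; the largest integer n is 4.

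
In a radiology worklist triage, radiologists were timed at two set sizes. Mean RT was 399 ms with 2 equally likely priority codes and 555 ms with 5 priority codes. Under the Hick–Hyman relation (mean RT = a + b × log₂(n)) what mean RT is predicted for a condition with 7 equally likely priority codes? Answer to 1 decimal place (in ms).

With log₂ n on the abscissa the relation is linear; from the two conditions:
  b = (555 − 399) / (log₂ 5 − log₂ 2) = 156 / (2.3219 − 1) = 118.009 ms/bit
  a = 399 − 118.009 × 1 = 280.991 ms
Then RT(7) = 280.991 + 118.009 × log₂ 7 = 280.991 + 118.009 × 2.8074 ≈ 612.285 ms.

612.3 ms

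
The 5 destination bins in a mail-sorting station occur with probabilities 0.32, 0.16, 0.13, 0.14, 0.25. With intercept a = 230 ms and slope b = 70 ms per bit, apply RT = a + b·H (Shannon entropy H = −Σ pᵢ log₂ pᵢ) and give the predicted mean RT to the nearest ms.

H = 0.32·log₂(1/0.32) + 0.16·log₂(1/0.16) + 0.13·log₂(1/0.13) + 0.14·log₂(1/0.14) + 0.25·log₂(1/0.25) = 2.2288 bits.
RT = 230 + 70 × 2.2288 = 386.02 ms.

386 ms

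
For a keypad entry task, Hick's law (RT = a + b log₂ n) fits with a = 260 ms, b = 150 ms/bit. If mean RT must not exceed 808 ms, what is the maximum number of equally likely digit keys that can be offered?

Set 260 + 150·log₂ n ≤ 808 → log₂ n ≤ (808 − 260)/150 = 3.6533.
So n ≤ 2^3.6533 = 12.582; the largest integer n is 12.

12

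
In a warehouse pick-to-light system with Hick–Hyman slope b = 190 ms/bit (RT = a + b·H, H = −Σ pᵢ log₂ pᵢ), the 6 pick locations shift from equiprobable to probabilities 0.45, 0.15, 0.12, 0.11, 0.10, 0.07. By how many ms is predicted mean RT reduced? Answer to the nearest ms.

The RT saving is b·ΔH. Equiprobable H₀ = log₂(6) = 2.5850 bits; with the given probabilities H = 2.2470 bits.
b·(H₀ − H) = 190 × (2.5850 − 2.2470) = 64.20 ms.

64 ms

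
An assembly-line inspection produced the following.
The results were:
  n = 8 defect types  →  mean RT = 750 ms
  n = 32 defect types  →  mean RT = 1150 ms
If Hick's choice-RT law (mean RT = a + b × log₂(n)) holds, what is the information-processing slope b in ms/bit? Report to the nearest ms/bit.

The slope on a log₂ axis is (1150 − 750) / (5 − 3) = 200 ms/bit.

200 ms/bit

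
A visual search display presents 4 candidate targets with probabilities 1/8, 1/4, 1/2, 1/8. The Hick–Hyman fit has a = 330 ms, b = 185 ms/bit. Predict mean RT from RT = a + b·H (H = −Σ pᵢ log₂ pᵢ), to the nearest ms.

H = −Σ pᵢ log₂ pᵢ = 0.125·3 + 0.25·2 + 0.5·1 + 0.125·3 = 1.750 bits.
RT = 330 + 185 × 1.750 = 653.75 ms.

654 ms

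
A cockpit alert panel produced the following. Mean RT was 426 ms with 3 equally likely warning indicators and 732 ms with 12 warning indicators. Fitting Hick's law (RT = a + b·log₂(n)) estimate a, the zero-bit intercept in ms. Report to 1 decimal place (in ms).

183.5 ms

The slope on a log₂ axis is (732 − 426) / (3.5850 − 1.5850) = 153.000 ms/bit.
a = RT₁ − b·log₂ n₁ = 426 − 153.000 × 1.5850 = 183.501 ms.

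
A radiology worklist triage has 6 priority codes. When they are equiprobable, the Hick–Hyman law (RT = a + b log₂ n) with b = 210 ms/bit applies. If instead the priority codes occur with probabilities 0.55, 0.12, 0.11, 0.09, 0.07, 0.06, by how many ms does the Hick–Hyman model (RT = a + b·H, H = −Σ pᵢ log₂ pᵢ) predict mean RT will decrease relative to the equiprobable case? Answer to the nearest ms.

119 ms

Equiprobable entropy H₀ = log₂ 6 = 2.5850 bits.
Skewed entropy H = −Σ pᵢ log₂ pᵢ = 2.0165 bits.
ΔRT = b·(H₀ − H) = 210 × 0.5685 = 119.38 ms.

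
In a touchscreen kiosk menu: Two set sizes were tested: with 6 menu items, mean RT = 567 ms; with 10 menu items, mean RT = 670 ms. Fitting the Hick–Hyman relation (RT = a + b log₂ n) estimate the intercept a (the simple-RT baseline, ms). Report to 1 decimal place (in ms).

The slope on a log₂ axis is (670 − 567) / (3.3219 − 2.5850) = 139.762 ms/bit.
Intercept: a = 567 − 139.762·log₂(6) = 205.720 ms.

205.7 ms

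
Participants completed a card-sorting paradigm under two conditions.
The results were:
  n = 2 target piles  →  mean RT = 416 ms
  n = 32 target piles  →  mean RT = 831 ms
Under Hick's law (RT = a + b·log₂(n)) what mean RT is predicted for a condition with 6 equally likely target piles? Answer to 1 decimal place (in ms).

580.4 ms

Fit slope and intercept:
  b = (831 − 416) / (log₂ 32 − log₂ 2) = 415 / (5 − 1) = 103.750 ms/bit
  a = 416 − 103.750 × 1 = 312.250 ms
Then RT(6) = 312.250 + 103.750 × log₂ 6 = 312.250 + 103.750 × 2.5850 ≈ 580.440 ms.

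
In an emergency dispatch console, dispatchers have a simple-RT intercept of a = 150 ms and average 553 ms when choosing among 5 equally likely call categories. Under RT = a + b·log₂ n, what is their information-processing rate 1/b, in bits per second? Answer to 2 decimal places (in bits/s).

b = (553 − 150)/log₂ 5 = 403/2.3219 = 173.563 ms per bit = 0.17356 s/bit; the reciprocal is 5.762 bits/s.

5.76 bits/s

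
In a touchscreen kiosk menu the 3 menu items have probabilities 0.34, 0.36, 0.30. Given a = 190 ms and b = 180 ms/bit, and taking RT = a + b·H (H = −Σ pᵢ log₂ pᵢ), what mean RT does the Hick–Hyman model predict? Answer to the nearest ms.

475 ms

Entropy contributions −pᵢ log₂ pᵢ: 0.5292, 0.5306, 0.5211; sum H = 1.5809 bits.
RT = a + bH = 190 + 180·1.5809 = 474.56 ms.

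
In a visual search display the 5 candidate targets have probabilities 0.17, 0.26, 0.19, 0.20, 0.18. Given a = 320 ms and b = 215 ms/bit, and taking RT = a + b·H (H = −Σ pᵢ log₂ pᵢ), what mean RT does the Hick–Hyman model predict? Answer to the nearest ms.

816 ms

Entropy contributions −pᵢ log₂ pᵢ: 0.4346, 0.5053, 0.4552, 0.4644, 0.4453; sum H = 2.3048 bits.
RT = a + bH = 320 + 215·2.3048 = 815.53 ms.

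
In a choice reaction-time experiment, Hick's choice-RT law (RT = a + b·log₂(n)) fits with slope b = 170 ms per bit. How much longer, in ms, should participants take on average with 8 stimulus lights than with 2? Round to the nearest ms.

340 ms

ΔRT = (a + b log₂ n₂) − (a + b log₂ n₁) = b·(log₂ n₂ − log₂ n₁).
log₂(8) − log₂(2) = log₂(8/2) = log₂(4) = 2.
ΔRT = 170 × 2.0000 = 340.000 ms.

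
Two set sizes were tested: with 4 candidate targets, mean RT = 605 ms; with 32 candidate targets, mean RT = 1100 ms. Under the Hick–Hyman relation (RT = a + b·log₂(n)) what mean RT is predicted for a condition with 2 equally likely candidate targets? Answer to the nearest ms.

440 ms

Solve the two-equation system in a and b:
  b = (1100 − 605) / (log₂ 32 − log₂ 4) = 495 / (5 − 2) = 165 ms/bit
  a = 605 − 165 × 2 = 275 ms
Then RT(2) = 275 + 165 × log₂ 2 = 275 + 165 × 1 ≈ 440.000 ms.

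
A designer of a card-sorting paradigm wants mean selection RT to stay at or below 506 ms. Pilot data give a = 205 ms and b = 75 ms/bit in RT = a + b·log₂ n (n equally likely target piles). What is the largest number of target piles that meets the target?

Set 205 + 75·log₂ n ≤ 506 → log₂ n ≤ (506 − 205)/75 = 4.0133.
So n ≤ 2^4.0133 = 16.149; the largest integer n is 16.

16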